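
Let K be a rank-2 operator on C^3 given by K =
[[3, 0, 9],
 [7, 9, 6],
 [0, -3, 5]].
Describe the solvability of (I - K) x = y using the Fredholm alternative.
(I - K) is invertible (det(I - K) = 89 ≠ 0), so for every y in C^3 the equation (I - K) x = y has a unique solution.

K has rank 2 and factors as K = U V^T = u1 v1^T + u2 v2^T with u1 = (3, 1, 2), v1 = (1, 0, 3), u2 = (0, 3, -1), v2 = (2, 3, 1) (multiplying out reproduces the displayed K). The nonzero eigenvalues of U V^T coincide with those of the 2 x 2 matrix G = V^T U = [[v1·u1, v1·u2], [v2·u1, v2·u2]] = [[9, -3], [11, 8]], and by the Sylvester determinant identity det(I_3 - U V^T) = det(I_2 - V^T U) = det([[-8, 3], [-11, -7]]) = (-8)(-7) - (3)(-11) = 89. (Direct check: I - K =
[[-2, 0, -9],
 [-7, -8, -6],
 [0, 3, -4]]
has determinant 89.) The finite-dimensional Fredholm alternative says: either (I - K) is invertible, or ker(I - K) ≠ {0} and then range(I - K) = ker((I - K)^*)^⊥, with dim ker(I - K) = dim ker((I - K)^*). Since det(I - K) ≠ 0, 1 is not an eigenvalue of K and ker(I - K) = {0}, so we are in the first case: for every y there is a unique x = (I - K)^(-1) y. (Explicitly, by the Woodbury identity, (I - U V^T)^(-1) = I + U (I_2 - G)^(-1) V^T.)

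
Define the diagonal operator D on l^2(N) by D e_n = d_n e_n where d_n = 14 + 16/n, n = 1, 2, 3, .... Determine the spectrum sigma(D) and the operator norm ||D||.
sigma(D) = {14 + 16/n : n ≥ 1} ∪ {14}; ||D|| = 30

A bounded diagonal operator on l^2 with diagonal entries d_n has spectrum equal to the closure of {d_n : n ≥ 1}: every d_n is an eigenvalue (with eigenvector e_n), so {d_n} ⊂ sigma(D); the spectrum is closed, so its closure is too; and for lambda not in the closure, (D - lambda I) has bounded inverse (the diagonal entries 1/(d_n - lambda) are bounded). For our sequence d_n = 14 + 16/n, n = 1, 2, 3, ...:
  - {d_n} = {14 + 16/n : n ≥ 1}; the only limit point is 14
  - closure = {14 + 16/n : n ≥ 1} ∪ {14}
For the norm: a diagonal operator has ||D|| = sup_n |d_n|. Here d_n = 14 + 16/n is positive and decreasing, so sup_n |d_n| = d_1 = 14 + 16 = 30. So ||D|| = 30.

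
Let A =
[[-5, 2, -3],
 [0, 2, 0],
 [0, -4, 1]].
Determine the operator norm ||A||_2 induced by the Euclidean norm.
||A||_2 ≈ 6.6261 (= sqrt(largest eigenvalue of A^T A))

||A||_2 = sigma_max(A) = sqrt(lambda_max(A^T A)). Form the symmetric matrix M = A^T A =
[[25, -10, 15],
 [-10, 24, -10],
 [15, -10, 10]].
Its characteristic polynomial (trace, sum of principal 2x2 minors, determinant of M give the coefficients) is
  p(λ) = det(λ I - M) = λ^3 - 59λ^2 + 665λ - 100.
No integer candidate from the rational root theorem (±divisors of 100) is a root, so the roots are irrational. The cubic discriminant is Δ = 351268125 > 0, so there are three distinct real roots. p(0) = -100 and p(1) = 507 have opposite signs, so a root lies in (0, 1); Newton's method refines it to λ ≈ 0.1524. p(14) = 390 and p(15) = -25 have opposite signs, so a root lies in (14, 15); Newton's method refines it to λ ≈ 14.9417. p(43) = -1089 and p(44) = 120 have opposite signs, so a root lies in (43, 44); Newton's method refines it to λ ≈ 43.9058. Check (Vieta): the three roots sum to 59, matching tr M = 59.
So the eigenvalues of A^T A are ≈ 0.1524, 14.9417, 43.9058 (all ≥ 0, as they must be for A^T A). The largest is λ_max ≈ 43.9058, hence ||A||_2 = sqrt(λ_max) ≈ 6.6261.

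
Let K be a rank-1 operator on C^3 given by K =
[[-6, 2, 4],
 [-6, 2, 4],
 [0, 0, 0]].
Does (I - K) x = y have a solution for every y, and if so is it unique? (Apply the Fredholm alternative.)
(I - K) is invertible (det(I - K) = 5 ≠ 0), so for every y in C^3 the equation (I - K) x = y has a unique solution.

K has rank 1, so it is an outer product K = u v^T: every row of K is a multiple of one row vector. Reading off the entries, u = (-2, -2, 0) and v = (3, -1, -2) (row i of K equals u_i·v^T). A rank-one matrix u v^T satisfies K u = u (v·u) and kills the (2)-dimensional subspace v^⊥, so its characteristic polynomial is lambda^2 (lambda - v·u) with v·u = tr K = -4. Hence the eigenvalues of I - K are 1 (multiplicity 2) and 1 - (-4) = 5, so det(I - K) = 5. (Direct check: I - K =
[[7, -2, -4],
 [6, -1, -4],
 [0, 0, 1]]
has determinant 5.) The finite-dimensional Fredholm alternative says: either (I - K) is invertible, or ker(I - K) ≠ {0} and then range(I - K) = ker((I - K)^*)^⊥, with dim ker(I - K) = dim ker((I - K)^*). Since det(I - K) ≠ 0, 1 is not an eigenvalue of K and ker(I - K) = {0}, so we are in the first case: for every y there is a unique x = (I - K)^(-1) y. Explicitly, by the Sherman–Morrison formula, (I - u v^T)^(-1) = I + u v^T/(1 - v·u), i.e. (I - K)^(-1) = I + K/(5).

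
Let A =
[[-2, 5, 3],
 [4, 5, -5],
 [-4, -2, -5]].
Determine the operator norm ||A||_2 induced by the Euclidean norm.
||A||_2 ≈ 8.1584 (= sqrt(largest eigenvalue of A^T A))

||A||_2 = sigma_max(A) = sqrt(lambda_max(A^T A)). Form the symmetric matrix M = A^T A =
[[36, 18, -6],
 [18, 54, 0],
 [-6, 0, 59]].
Its characteristic polynomial (trace, sum of principal 2x2 minors, determinant of M give the coefficients) is
  p(λ) = det(λ I - M) = λ^3 - 149λ^2 + 6894λ - 93636.
No integer candidate from the rational root theorem (±divisors of 93636) is a root, so the roots are irrational. The cubic discriminant is Δ = 143041140 > 0, so there are three distinct real roots. p(24) = -180 and p(25) = 1214 have opposite signs, so a root lies in (24, 25); Newton's method refines it to λ ≈ 24.1232. p(58) = 92 and p(59) = -180 have opposite signs, so a root lies in (58, 59); Newton's method refines it to λ ≈ 58.3173. p(66) = -180 and p(67) = 164 have opposite signs, so a root lies in (66, 67); Newton's method refines it to λ ≈ 66.5595. Check (Vieta): the three roots sum to 149, matching tr M = 149.
So the eigenvalues of A^T A are ≈ 24.1232, 58.3173, 66.5595 (all ≥ 0, as they must be for A^T A). The largest is λ_max ≈ 66.5595, hence ||A||_2 = sqrt(λ_max) ≈ 8.1584.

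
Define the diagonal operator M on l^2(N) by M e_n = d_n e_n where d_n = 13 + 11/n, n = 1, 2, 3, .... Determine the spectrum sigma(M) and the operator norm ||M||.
sigma(M) = {13 + 11/n : n ≥ 1} ∪ {13}; ||M|| = 24

A bounded diagonal operator on l^2 with diagonal entries d_n has spectrum equal to the closure of {d_n : n ≥ 1}: every d_n is an eigenvalue (with eigenvector e_n), so {d_n} ⊂ sigma(M); the spectrum is closed, so its closure is too; and for lambda not in the closure, (M - lambda I) has bounded inverse (the diagonal entries 1/(d_n - lambda) are bounded). For our sequence d_n = 13 + 11/n, n = 1, 2, 3, ...:
  - {d_n} = {13 + 11/n : n ≥ 1}; the only limit point is 13
  - closure = {13 + 11/n : n ≥ 1} ∪ {13}
For the norm: a diagonal operator has ||M|| = sup_n |d_n|. Here d_n = 13 + 11/n is positive and decreasing, so sup_n |d_n| = d_1 = 13 + 11 = 24. So ||M|| = 24.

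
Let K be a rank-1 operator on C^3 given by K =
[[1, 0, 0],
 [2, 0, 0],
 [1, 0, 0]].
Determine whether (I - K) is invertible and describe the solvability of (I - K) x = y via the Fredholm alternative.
(I - K) is singular (det(I - K) = 0, i.e. 1 ∈ sigma(K)). (I - K) x = y is solvable iff y ⊥ ker((I - K)^*) = span{(1, 0, 0)}, i.e. iff y_1 = 0. When solvable, the solutions are x = y + c·(1, 2, 1), c arbitrary (ker(I - K) = span{(1, 2, 1)}, dimension 1).

K has rank 1, so it is an outer product K = u v^T: every row of K is a multiple of one row vector. Reading off the entries, u = (1, 2, 1) and v = (1, 0, 0) (row i of K equals u_i·v^T). A rank-one matrix u v^T satisfies K u = u (v·u) and kills the (2)-dimensional subspace v^⊥, so its characteristic polynomial is lambda^2 (lambda - v·u) with v·u = tr K = 1. Hence the eigenvalues of I - K are 1 (multiplicity 2) and 1 - (1) = 0, so det(I - K) = 0. (Direct check: I - K =
[[0, 0, 0],
 [-2, 1, 0],
 [-1, 0, 1]]
has determinant 0.) So 1 is an eigenvalue of K and (I - K) is not invertible. The finite-dimensional Fredholm alternative says: either (I - K) is invertible, or ker(I - K) ≠ {0} and then range(I - K) = ker((I - K)^*)^⊥, with dim ker(I - K) = dim ker((I - K)^*). We are in the second case, so we need both kernels. Kernel of I - K: (I - K) u = u - u (v·u) = u - u = 0, so ker(I - K) = span{u} = span{(1, 2, 1)} (it is exactly 1-dimensional because rank(I - K) = 2). Kernel of the adjoint: K is real, so (I - K)^* = I - K^T = I - v u^T, and (I - v u^T) v = v - v (u·v) = 0; hence ker((I - K)^*) = span{v} = span{(1, 0, 0)}. Therefore (I - K) x = y is solvable iff <y, v> = 0, i.e. iff y_1 = 0. When this holds, K y = u (v·y) = 0, so (I - K) y = y and x = y is a particular solution; the full solution set is the line x = y + c·u = y + c·(1, 2, 1), c ∈ C.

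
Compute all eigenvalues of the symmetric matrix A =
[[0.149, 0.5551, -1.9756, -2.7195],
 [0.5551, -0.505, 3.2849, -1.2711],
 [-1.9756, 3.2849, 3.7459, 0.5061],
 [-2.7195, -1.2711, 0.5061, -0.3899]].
sigma(A) ≈ {-3, 3, 6} (-3 with multiplicity 2)

A is real symmetric, so its spectrum consists of real eigenvalues. Expanding the characteristic polynomial of the displayed matrix gives
  det(λ I - A) = p(λ) = λ^4 + (-3)λ^3 + (-27)λ^2 + (27)λ + (161.998).
Solving p(λ) = 0 yields eigenvalues ≈ -3, -3, 3, 6. (A is shown rounded to 4 decimals, so these recover the underlying integer eigenvalues to within that precision.)
Verification: the trace of A = 3 equals the sum of eigenvalues 3, and det(A) ≈ 161.9980 matches the eigenvalue product 162.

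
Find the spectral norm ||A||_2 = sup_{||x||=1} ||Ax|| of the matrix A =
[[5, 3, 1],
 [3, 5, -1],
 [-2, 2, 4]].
||A||_2 = 8 (= sqrt(largest eigenvalue of A^T A))

||A||_2 = sigma_max(A) = sqrt(lambda_max(A^T A)). Form the symmetric matrix M = A^T A =
[[38, 26, -6],
 [26, 38, 6],
 [-6, 6, 18]].
Its characteristic polynomial (trace, sum of principal 2x2 minors, determinant of M give the coefficients) is
  p(λ) = det(λ I - M) = λ^3 - 94λ^2 + 2064λ - 9216.
By the rational root theorem any rational root is an integer divisor of 9216. Testing λ = 64: p(64) = 262144 - 385024 + 132096 - 9216 = 0, so λ = 64 is a root. Dividing out (λ - 64) leaves p(λ) = (λ - 64)(λ^2 - 30λ + 144). For λ^2 - 30λ + 144 the discriminant is 324. It is a perfect square (18^2), so the roots are rational: λ = (30 ± 18)/2 = 24, 6.
So the eigenvalues of A^T A are ≈ 6, 24, 64 (all ≥ 0, as they must be for A^T A). The largest is λ_max = 64, hence ||A||_2 = sqrt(λ_max) = 8.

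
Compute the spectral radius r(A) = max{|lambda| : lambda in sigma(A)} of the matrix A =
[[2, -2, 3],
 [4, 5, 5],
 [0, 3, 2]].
r(A) ≈ 7.4777

The eigenvalues of A are the roots of its characteristic polynomial. With M = A (coefficients from the trace, the sum of principal 2x2 minors, and det A):
  p(λ) = det(λ I - M) = λ^3 - 9λ^2 + 17λ - 42.
No integer candidate from the rational root theorem (±divisors of 42) is a root, so the roots are irrational. The cubic discriminant is Δ = -50675 < 0, so there is one real root and a complex-conjugate pair. p(7) = -21 and p(8) = 30 have opposite signs, so a root lies in (7, 8); Newton's method refines it to λ ≈ 7.4777. Dividing out (λ - (7.4777)) leaves approximately λ^2 - 1.5223λ + 5.6167. For λ^2 - 1.5223λ + 5.6167 the discriminant is -20.1494. It is negative, so the remaining roots are the complex-conjugate pair λ ≈ 0.7611 ± 2.2444i. Their product equals the constant term, so |λ|^2 ≈ 5.6167 and |λ| ≈ 2.37.
Thus the eigenvalues (to 4 decimals) are 7.4777 (modulus 7.4777); 0.7611 ± 2.2444i (modulus 2.37). The spectral radius is the largest modulus: r(A) ≈ 7.4777. (Cross-check: r(A) ≤ ||A||_2 ≈ 8.8501; equality holds whenever A is normal, though it can also hold for some non-normal A.)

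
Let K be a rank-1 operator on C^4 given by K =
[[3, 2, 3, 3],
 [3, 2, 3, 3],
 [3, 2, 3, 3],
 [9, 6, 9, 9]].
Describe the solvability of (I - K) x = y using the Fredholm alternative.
(I - K) is invertible (det(I - K) = -16 ≠ 0), so for every y in C^4 the equation (I - K) x = y has a unique solution.

K has rank 1, so it is an outer product K = u v^T: every row of K is a multiple of one row vector. Reading off the entries, u = (-1, -1, -1, -3) and v = (-3, -2, -3, -3) (row i of K equals u_i·v^T). A rank-one matrix u v^T satisfies K u = u (v·u) and kills the (3)-dimensional subspace v^⊥, so its characteristic polynomial is lambda^3 (lambda - v·u) with v·u = tr K = 17. Hence the eigenvalues of I - K are 1 (multiplicity 3) and 1 - (17) = -16, so det(I - K) = -16. (Direct check: I - K =
[[-2, -2, -3, -3],
 [-3, -1, -3, -3],
 [-3, -2, -2, -3],
 [-9, -6, -9, -8]]
has determinant -16.) The finite-dimensional Fredholm alternative says: either (I - K) is invertible, or ker(I - K) ≠ {0} and then range(I - K) = ker((I - K)^*)^⊥, with dim ker(I - K) = dim ker((I - K)^*). Since det(I - K) ≠ 0, 1 is not an eigenvalue of K and ker(I - K) = {0}, so we are in the first case: for every y there is a unique x = (I - K)^(-1) y. Explicitly, by the Sherman–Morrison formula, (I - u v^T)^(-1) = I + u v^T/(1 - v·u), i.e. (I - K)^(-1) = I + K/(-16).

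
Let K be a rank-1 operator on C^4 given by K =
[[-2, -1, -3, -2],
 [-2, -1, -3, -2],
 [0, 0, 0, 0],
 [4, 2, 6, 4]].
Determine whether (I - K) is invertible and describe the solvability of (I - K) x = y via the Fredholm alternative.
(I - K) is singular (det(I - K) = 0, i.e. 1 ∈ sigma(K)). (I - K) x = y is solvable iff y ⊥ ker((I - K)^*) = span{(-2, -1, -3, -2)}, i.e. iff -2y_1 - y_2 - 3y_3 - 2y_4 = 0. When solvable, the solutions are x = y + c·(1, 1, 0, -2), c arbitrary (ker(I - K) = span{(1, 1, 0, -2)}, dimension 1).

K has rank 1, so it is an outer product K = u v^T: every row of K is a multiple of one row vector. Reading off the entries, u = (1, 1, 0, -2) and v = (-2, -1, -3, -2) (row i of K equals u_i·v^T). A rank-one matrix u v^T satisfies K u = u (v·u) and kills the (3)-dimensional subspace v^⊥, so its characteristic polynomial is lambda^3 (lambda - v·u) with v·u = tr K = 1. Hence the eigenvalues of I - K are 1 (multiplicity 3) and 1 - (1) = 0, so det(I - K) = 0. (Direct check: I - K =
[[3, 1, 3, 2],
 [2, 2, 3, 2],
 [0, 0, 1, 0],
 [-4, -2, -6, -3]]
has determinant 0.) So 1 is an eigenvalue of K and (I - K) is not invertible. The finite-dimensional Fredholm alternative says: either (I - K) is invertible, or ker(I - K) ≠ {0} and then range(I - K) = ker((I - K)^*)^⊥, with dim ker(I - K) = dim ker((I - K)^*). We are in the second case, so we need both kernels. Kernel of I - K: (I - K) u = u - u (v·u) = u - u = 0, so ker(I - K) = span{u} = span{(1, 1, 0, -2)} (it is exactly 1-dimensional because rank(I - K) = 3). Kernel of the adjoint: K is real, so (I - K)^* = I - K^T = I - v u^T, and (I - v u^T) v = v - v (u·v) = 0; hence ker((I - K)^*) = span{v} = span{(-2, -1, -3, -2)}. Therefore (I - K) x = y is solvable iff <y, v> = 0, i.e. iff -2y_1 - y_2 - 3y_3 - 2y_4 = 0. When this holds, K y = u (v·y) = 0, so (I - K) y = y and x = y is a particular solution; the full solution set is the line x = y + c·u = y + c·(1, 1, 0, -2), c ∈ C.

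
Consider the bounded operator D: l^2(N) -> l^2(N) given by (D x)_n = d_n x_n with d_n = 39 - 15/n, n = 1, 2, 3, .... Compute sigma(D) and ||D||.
sigma(D) = {39 - 15/n : n ≥ 1} ∪ {39}; ||D|| = 39

A bounded diagonal operator on l^2 with diagonal entries d_n has spectrum equal to the closure of {d_n : n ≥ 1}: every d_n is an eigenvalue (with eigenvector e_n), so {d_n} ⊂ sigma(D); the spectrum is closed, so its closure is too; and for lambda not in the closure, (D - lambda I) has bounded inverse (the diagonal entries 1/(d_n - lambda) are bounded). For our sequence d_n = 39 - 15/n, n = 1, 2, 3, ...:
  - {d_n} = {39 - 15/n : n ≥ 1}; the only limit point is 39
  - closure = {39 - 15/n : n ≥ 1} ∪ {39}
For the norm: a diagonal operator has ||D|| = sup_n |d_n|. Here d_n = 39 - 15/n increases monotonically from d_1 = 24 toward 39, with all terms in [24, 39); so sup_n |d_n| = 39 (the supremum is the limit, not attained). So ||D|| = 39.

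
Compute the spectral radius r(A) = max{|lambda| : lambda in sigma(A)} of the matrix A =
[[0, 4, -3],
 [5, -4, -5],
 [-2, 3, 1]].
r(A) ≈ 5.6745

The eigenvalues of A are the roots of its characteristic polynomial. With M = A (coefficients from the trace, the sum of principal 2x2 minors, and det A):
  p(λ) = det(λ I - M) = λ^3 + 3λ^2 - 15λ + 1.
No integer candidate from the rational root theorem (±divisors of 1) is a root, so the roots are irrational. The cubic discriminant is Δ = 14580 > 0, so there are three distinct real roots. p(-6) = -17 and p(-5) = 26 have opposite signs, so a root lies in (-6, -5); Newton's method refines it to λ ≈ -5.6745. p(0) = 1 and p(1) = -10 have opposite signs, so a root lies in (0, 1); Newton's method refines it to λ ≈ 0.0676. p(2) = -9 and p(3) = 10 have opposite signs, so a root lies in (2, 3); Newton's method refines it to λ ≈ 2.6069. Check (Vieta): the three roots sum to -3, matching tr M = -3.
Thus the eigenvalues (to 4 decimals) are -5.6745 (modulus 5.6745); 0.0676 (modulus 0.0676); 2.6069 (modulus 2.6069). The spectral radius is the largest modulus: r(A) ≈ 5.6745. (Cross-check: r(A) ≤ ||A||_2 ≈ 8.824; equality holds whenever A is normal, though it can also hold for some non-normal A.)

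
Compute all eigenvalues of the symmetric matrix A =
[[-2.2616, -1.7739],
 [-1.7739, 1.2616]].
sigma(A) ≈ {-3, 2}

A is real symmetric, so its spectrum consists of real eigenvalues. Expanding the characteristic polynomial of the displayed matrix gives
  det(λ I - A) = p(λ) = λ^2 + (1)λ + (-6).
Solving p(λ) = 0 yields eigenvalues ≈ -3, 2. (A is shown rounded to 4 decimals, so these recover the underlying integer eigenvalues to within that precision.)
Verification: the trace of A = -1 equals the sum of eigenvalues -1, and det(A) ≈ -6.0000 matches the eigenvalue product -6.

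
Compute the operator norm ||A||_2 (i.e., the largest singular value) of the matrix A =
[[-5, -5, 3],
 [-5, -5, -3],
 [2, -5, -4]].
||A||_2 ≈ 10.3721 (= sqrt(largest eigenvalue of A^T A))

||A||_2 = sigma_max(A) = sqrt(lambda_max(A^T A)). Form the symmetric matrix M = A^T A =
[[54, 40, -8],
 [40, 75, 20],
 [-8, 20, 34]].
Its characteristic polynomial (trace, sum of principal 2x2 minors, determinant of M give the coefficients) is
  p(λ) = det(λ I - M) = λ^3 - 163λ^2 + 6372λ - 44100.
No integer candidate from the rational root theorem (±divisors of 44100) is a root, so the roots are irrational. The cubic discriminant is Δ = 51906793104 > 0, so there are three distinct real roots. p(8) = -3044 and p(9) = 774 have opposite signs, so a root lies in (8, 9); Newton's method refines it to λ ≈ 8.7913. p(46) = 1440 and p(47) = -860 have opposite signs, so a root lies in (46, 47); Newton's method refines it to λ ≈ 46.6285. p(107) = -3440 and p(108) = 2556 have opposite signs, so a root lies in (107, 108); Newton's method refines it to λ ≈ 107.5802. Check (Vieta): the three roots sum to 163, matching tr M = 163.
So the eigenvalues of A^T A are ≈ 8.7913, 46.6285, 107.5802 (all ≥ 0, as they must be for A^T A). The largest is λ_max ≈ 107.5802, hence ||A||_2 = sqrt(λ_max) ≈ 10.3721.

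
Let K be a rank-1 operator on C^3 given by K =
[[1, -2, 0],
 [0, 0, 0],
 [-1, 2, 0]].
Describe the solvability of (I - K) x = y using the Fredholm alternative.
(I - K) is singular (det(I - K) = 0, i.e. 1 ∈ sigma(K)). (I - K) x = y is solvable iff y ⊥ ker((I - K)^*) = span{(1, -2, 0)}, i.e. iff y_1 - 2y_2 = 0. When solvable, the solutions are x = y + c·(1, 0, -1), c arbitrary (ker(I - K) = span{(1, 0, -1)}, dimension 1).

K has rank 1, so it is an outer product K = u v^T: every row of K is a multiple of one row vector. Reading off the entries, u = (1, 0, -1) and v = (1, -2, 0) (row i of K equals u_i·v^T). A rank-one matrix u v^T satisfies K u = u (v·u) and kills the (2)-dimensional subspace v^⊥, so its characteristic polynomial is lambda^2 (lambda - v·u) with v·u = tr K = 1. Hence the eigenvalues of I - K are 1 (multiplicity 2) and 1 - (1) = 0, so det(I - K) = 0. (Direct check: I - K =
[[0, 2, 0],
 [0, 1, 0],
 [1, -2, 1]]
has determinant 0.) So 1 is an eigenvalue of K and (I - K) is not invertible. The finite-dimensional Fredholm alternative says: either (I - K) is invertible, or ker(I - K) ≠ {0} and then range(I - K) = ker((I - K)^*)^⊥, with dim ker(I - K) = dim ker((I - K)^*). We are in the second case, so we need both kernels. Kernel of I - K: (I - K) u = u - u (v·u) = u - u = 0, so ker(I - K) = span{u} = span{(1, 0, -1)} (it is exactly 1-dimensional because rank(I - K) = 2). Kernel of the adjoint: K is real, so (I - K)^* = I - K^T = I - v u^T, and (I - v u^T) v = v - v (u·v) = 0; hence ker((I - K)^*) = span{v} = span{(1, -2, 0)}. Therefore (I - K) x = y is solvable iff <y, v> = 0, i.e. iff y_1 - 2y_2 = 0. When this holds, K y = u (v·y) = 0, so (I - K) y = y and x = y is a particular solution; the full solution set is the line x = y + c·u = y + c·(1, 0, -1), c ∈ C.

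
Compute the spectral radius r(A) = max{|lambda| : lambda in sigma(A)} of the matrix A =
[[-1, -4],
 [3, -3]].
r(A) = sqrt(15) ≈ 3.873

The eigenvalues of A are the roots of its characteristic polynomial. With M = A (coefficients from the trace and determinant):
  p(λ) = det(λ I - M) = λ^2 + 4λ + 15.
For λ^2 + 4λ + 15 the discriminant is -44. It is negative, so the roots are the complex-conjugate pair λ = -2 ± (sqrt(44)/2) i ≈ -2 ± 3.3166i. For a conjugate pair the product of the roots equals the constant term, so |λ|^2 = 15 and |λ| = sqrt(15) ≈ 3.873.
Thus the eigenvalues (to 4 decimals) are -2 ± 3.3166i (modulus 3.873). The spectral radius is the largest modulus: r(A) = sqrt(15) ≈ 3.873. (Cross-check: r(A) ≤ ||A||_2 ≈ 5.1492; equality holds whenever A is normal, though it can also hold for some non-normal A.)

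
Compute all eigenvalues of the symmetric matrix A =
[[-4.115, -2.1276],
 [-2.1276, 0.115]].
sigma(A) ≈ {-5, 1}

A is real symmetric, so its spectrum consists of real eigenvalues. Expanding the characteristic polynomial of the displayed matrix gives
  det(λ I - A) = p(λ) = λ^2 + (4)λ + (-5).
Solving p(λ) = 0 yields eigenvalues ≈ -5, 1. (A is shown rounded to 4 decimals, so these recover the underlying integer eigenvalues to within that precision.)
Verification: the trace of A = -4 equals the sum of eigenvalues -4, and det(A) ≈ -4.9999 matches the eigenvalue product -5.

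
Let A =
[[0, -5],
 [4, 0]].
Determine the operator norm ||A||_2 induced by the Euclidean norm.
||A||_2 = 5 (= sqrt(largest eigenvalue of A^T A))

||A||_2 = sigma_max(A) = sqrt(lambda_max(A^T A)). Form the symmetric matrix M = A^T A =
[[16, 0],
 [0, 25]].
Its characteristic polynomial (trace, determinant of M give the coefficients) is
  p(λ) = det(λ I - M) = λ^2 - 41λ + 400.
For λ^2 - 41λ + 400 the discriminant is 81. It is a perfect square (9^2), so the roots are rational: λ = (41 ± 9)/2 = 25, 16.
So the eigenvalues of A^T A are ≈ 16, 25 (all ≥ 0, as they must be for A^T A). The largest is λ_max = 25, hence ||A||_2 = sqrt(λ_max) = 5.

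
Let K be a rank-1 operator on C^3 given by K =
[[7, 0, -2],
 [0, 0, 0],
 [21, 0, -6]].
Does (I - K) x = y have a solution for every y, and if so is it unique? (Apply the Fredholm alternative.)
(I - K) is singular (det(I - K) = 0, i.e. 1 ∈ sigma(K)). (I - K) x = y is solvable iff y ⊥ ker((I - K)^*) = span{(7, 0, -2)}, i.e. iff 7y_1 - 2y_3 = 0. When solvable, the solutions are x = y + c·(1, 0, 3), c arbitrary (ker(I - K) = span{(1, 0, 3)}, dimension 1).

K has rank 1, so it is an outer product K = u v^T: every row of K is a multiple of one row vector. Reading off the entries, u = (1, 0, 3) and v = (7, 0, -2) (row i of K equals u_i·v^T). A rank-one matrix u v^T satisfies K u = u (v·u) and kills the (2)-dimensional subspace v^⊥, so its characteristic polynomial is lambda^2 (lambda - v·u) with v·u = tr K = 1. Hence the eigenvalues of I - K are 1 (multiplicity 2) and 1 - (1) = 0, so det(I - K) = 0. (Direct check: I - K =
[[-6, 0, 2],
 [0, 1, 0],
 [-21, 0, 7]]
has determinant 0.) So 1 is an eigenvalue of K and (I - K) is not invertible. The finite-dimensional Fredholm alternative says: either (I - K) is invertible, or ker(I - K) ≠ {0} and then range(I - K) = ker((I - K)^*)^⊥, with dim ker(I - K) = dim ker((I - K)^*). We are in the second case, so we need both kernels. Kernel of I - K: (I - K) u = u - u (v·u) = u - u = 0, so ker(I - K) = span{u} = span{(1, 0, 3)} (it is exactly 1-dimensional because rank(I - K) = 2). Kernel of the adjoint: K is real, so (I - K)^* = I - K^T = I - v u^T, and (I - v u^T) v = v - v (u·v) = 0; hence ker((I - K)^*) = span{v} = span{(7, 0, -2)}. Therefore (I - K) x = y is solvable iff <y, v> = 0, i.e. iff 7y_1 - 2y_3 = 0. When this holds, K y = u (v·y) = 0, so (I - K) y = y and x = y is a particular solution; the full solution set is the line x = y + c·u = y + c·(1, 0, 3), c ∈ C.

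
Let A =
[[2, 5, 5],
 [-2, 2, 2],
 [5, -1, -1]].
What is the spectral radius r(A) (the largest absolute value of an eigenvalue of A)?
r(A) = (3 + sqrt(61))/2 ≈ 5.4051

The eigenvalues of A are the roots of its characteristic polynomial. With M = A (coefficients from the trace, the sum of principal 2x2 minors, and det A):
  p(λ) = det(λ I - M) = λ^3 - 3λ^2 - 13λ.
The constant term is 0, so λ = 0 is a root. Dividing out λ leaves p(λ) = λ(λ^2 - 3λ - 13). For λ^2 - 3λ - 13 the discriminant is 61. It is nonnegative but not a perfect square, so the roots are real and irrational: λ = (3 ± sqrt(61))/2 ≈ 5.4051, -2.4051.
Thus the eigenvalues (to 4 decimals) are 5.4051 (modulus 5.4051); -2.4051 (modulus 2.4051); 0 (modulus 0). The spectral radius is the largest modulus: r(A) = (3 + sqrt(61))/2 ≈ 5.4051. (Cross-check: r(A) ≤ ||A||_2 ≈ 7.7507; equality holds whenever A is normal, though it can also hold for some non-normal A.)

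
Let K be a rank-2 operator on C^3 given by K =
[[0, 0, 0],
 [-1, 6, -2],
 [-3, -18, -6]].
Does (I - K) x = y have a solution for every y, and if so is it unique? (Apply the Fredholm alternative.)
(I - K) is invertible (det(I - K) = -71 ≠ 0), so for every y in C^3 the equation (I - K) x = y has a unique solution.

K has rank 2 and factors as K = U V^T = u1 v1^T + u2 v2^T with u1 = (0, 3, -3), v1 = (0, 3, 0), u2 = (0, 1, 3), v2 = (-1, -3, -2) (multiplying out reproduces the displayed K). The nonzero eigenvalues of U V^T coincide with those of the 2 x 2 matrix G = V^T U = [[v1·u1, v1·u2], [v2·u1, v2·u2]] = [[9, 3], [-3, -9]], and by the Sylvester determinant identity det(I_3 - U V^T) = det(I_2 - V^T U) = det([[-8, -3], [3, 10]]) = (-8)(10) - (-3)(3) = -71. (Direct check: I - K =
[[1, 0, 0],
 [1, -5, 2],
 [3, 18, 7]]
has determinant -71.) The finite-dimensional Fredholm alternative says: either (I - K) is invertible, or ker(I - K) ≠ {0} and then range(I - K) = ker((I - K)^*)^⊥, with dim ker(I - K) = dim ker((I - K)^*). Since det(I - K) ≠ 0, 1 is not an eigenvalue of K and ker(I - K) = {0}, so we are in the first case: for every y there is a unique x = (I - K)^(-1) y. (Explicitly, by the Woodbury identity, (I - U V^T)^(-1) = I + U (I_2 - G)^(-1) V^T.)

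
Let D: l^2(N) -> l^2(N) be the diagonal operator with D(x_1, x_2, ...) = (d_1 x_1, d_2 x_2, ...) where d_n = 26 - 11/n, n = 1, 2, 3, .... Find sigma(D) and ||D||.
sigma(D) = {26 - 11/n : n ≥ 1} ∪ {26}; ||D|| = 26

A bounded diagonal operator on l^2 with diagonal entries d_n has spectrum equal to the closure of {d_n : n ≥ 1}: every d_n is an eigenvalue (with eigenvector e_n), so {d_n} ⊂ sigma(D); the spectrum is closed, so its closure is too; and for lambda not in the closure, (D - lambda I) has bounded inverse (the diagonal entries 1/(d_n - lambda) are bounded). For our sequence d_n = 26 - 11/n, n = 1, 2, 3, ...:
  - {d_n} = {26 - 11/n : n ≥ 1}; the only limit point is 26
  - closure = {26 - 11/n : n ≥ 1} ∪ {26}
For the norm: a diagonal operator has ||D|| = sup_n |d_n|. Here d_n = 26 - 11/n increases monotonically from d_1 = 15 toward 26, with all terms in [15, 26); so sup_n |d_n| = 26 (the supremum is the limit, not attained). So ||D|| = 26.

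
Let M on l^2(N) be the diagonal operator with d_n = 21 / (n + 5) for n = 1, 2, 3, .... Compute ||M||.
||M|| = 7/2 (attained at n = 1)

For M diagonal, ||M|| = sup_n |d_n| = sup_n 21/(n + 5). This is positive and strictly decreasing in n, so the supremum is attained at n = 1: d_1 = 21/(1 + 5) = 7/2. Hence ||M|| = 7/2.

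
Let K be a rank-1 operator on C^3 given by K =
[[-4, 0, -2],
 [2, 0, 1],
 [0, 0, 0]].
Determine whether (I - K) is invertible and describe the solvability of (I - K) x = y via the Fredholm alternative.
(I - K) is invertible (det(I - K) = 5 ≠ 0), so for every y in C^3 the equation (I - K) x = y has a unique solution.

K has rank 1, so it is an outer product K = u v^T: every row of K is a multiple of one row vector. Reading off the entries, u = (-2, 1, 0) and v = (2, 0, 1) (row i of K equals u_i·v^T). A rank-one matrix u v^T satisfies K u = u (v·u) and kills the (2)-dimensional subspace v^⊥, so its characteristic polynomial is lambda^2 (lambda - v·u) with v·u = tr K = -4. Hence the eigenvalues of I - K are 1 (multiplicity 2) and 1 - (-4) = 5, so det(I - K) = 5. (Direct check: I - K =
[[5, 0, 2],
 [-2, 1, -1],
 [0, 0, 1]]
has determinant 5.) The finite-dimensional Fredholm alternative says: either (I - K) is invertible, or ker(I - K) ≠ {0} and then range(I - K) = ker((I - K)^*)^⊥, with dim ker(I - K) = dim ker((I - K)^*). Since det(I - K) ≠ 0, 1 is not an eigenvalue of K and ker(I - K) = {0}, so we are in the first case: for every y there is a unique x = (I - K)^(-1) y. Explicitly, by the Sherman–Morrison formula, (I - u v^T)^(-1) = I + u v^T/(1 - v·u), i.e. (I - K)^(-1) = I + K/(5).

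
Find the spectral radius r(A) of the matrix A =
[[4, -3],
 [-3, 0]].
r(A) = (4 + sqrt(52))/2 ≈ 5.6056

The eigenvalues of A are the roots of its characteristic polynomial. With M = A (coefficients from the trace and determinant):
  p(λ) = det(λ I - M) = λ^2 - 4λ - 9.
For λ^2 - 4λ - 9 the discriminant is 52. It is nonnegative but not a perfect square, so the roots are real and irrational: λ = (4 ± sqrt(52))/2 ≈ 5.6056, -1.6056.
Thus the eigenvalues (to 4 decimals) are 5.6056 (modulus 5.6056); -1.6056 (modulus 1.6056). The spectral radius is the largest modulus: r(A) = (4 + sqrt(52))/2 ≈ 5.6056. (Cross-check: r(A) ≤ ||A||_2 ≈ 5.6056; equality holds whenever A is normal, though it can also hold for some non-normal A.)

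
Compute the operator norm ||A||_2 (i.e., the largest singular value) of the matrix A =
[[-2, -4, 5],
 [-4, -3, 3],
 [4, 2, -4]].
||A||_2 ≈ 10.4227 (= sqrt(largest eigenvalue of A^T A))

||A||_2 = sigma_max(A) = sqrt(lambda_max(A^T A)). Form the symmetric matrix M = A^T A =
[[36, 28, -38],
 [28, 29, -37],
 [-38, -37, 50]].
Its characteristic polynomial (trace, sum of principal 2x2 minors, determinant of M give the coefficients) is
  p(λ) = det(λ I - M) = λ^3 - 115λ^2 + 697λ - 576.
No integer candidate from the rational root theorem (±divisors of 576) is a root, so the roots are irrational. The cubic discriminant is Δ = 2388381621 > 0, so there are three distinct real roots. p(0) = -576 and p(1) = 7 have opposite signs, so a root lies in (0, 1); Newton's method refines it to λ ≈ 0.9852. p(5) = 159 and p(6) = -318 have opposite signs, so a root lies in (5, 6); Newton's method refines it to λ ≈ 5.3821. p(108) = -6948 and p(109) = 4111 have opposite signs, so a root lies in (108, 109); Newton's method refines it to λ ≈ 108.6327. Check (Vieta): the three roots sum to 115, matching tr M = 115.
So the eigenvalues of A^T A are ≈ 0.9852, 5.3821, 108.6327 (all ≥ 0, as they must be for A^T A). The largest is λ_max ≈ 108.6327, hence ||A||_2 = sqrt(λ_max) ≈ 10.4227.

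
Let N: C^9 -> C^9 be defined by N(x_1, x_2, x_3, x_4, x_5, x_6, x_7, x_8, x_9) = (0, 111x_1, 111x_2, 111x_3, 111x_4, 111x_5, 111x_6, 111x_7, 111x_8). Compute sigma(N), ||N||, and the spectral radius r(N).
sigma(N) = {0}; ||N|| = 111; r(N) = 0. (N is nilpotent with N^9 = 0.)

On C^9, N is a strictly lower-triangular matrix with 111 on the subdiagonal and zeros elsewhere, so its characteristic polynomial is lambda^9 and every eigenvalue is 0: sigma(N) = {0}. For the operator norm, N e_i = 111e_{i+1} for i = 1, ..., 8 and N e_9 = 0, so the singular values of N are 111 (with multiplicity 8) and 0; hence ||N|| = 111. The spectral radius r(N) = max|lambda| = 0. Note ||N|| > r(N) — characteristic of non-normal nilpotent operators. Indeed N^9 = 0.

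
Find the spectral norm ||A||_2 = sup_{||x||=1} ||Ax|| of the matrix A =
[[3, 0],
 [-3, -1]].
||A||_2 = sqrt((19 + sqrt(325))/2) ≈ 4.3028 (= sqrt(largest eigenvalue of A^T A))

||A||_2 = sigma_max(A) = sqrt(lambda_max(A^T A)). Form the symmetric matrix M = A^T A =
[[18, 3],
 [3, 1]].
Its characteristic polynomial (trace, determinant of M give the coefficients) is
  p(λ) = det(λ I - M) = λ^2 - 19λ + 9.
For λ^2 - 19λ + 9 the discriminant is 325. It is nonnegative but not a perfect square, so the roots are real and irrational: λ = (19 ± sqrt(325))/2 ≈ 18.5139, 0.4861.
So the eigenvalues of A^T A are ≈ 0.4861, 18.5139 (all ≥ 0, as they must be for A^T A). The largest is λ_max = (19 + sqrt(325))/2 ≈ 18.5139, hence ||A||_2 = sqrt(λ_max) = sqrt((19 + sqrt(325))/2) ≈ 4.3028.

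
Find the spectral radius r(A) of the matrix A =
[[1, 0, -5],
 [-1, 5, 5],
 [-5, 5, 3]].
r(A) ≈ 10.5698

The eigenvalues of A are the roots of its characteristic polynomial. With M = A (coefficients from the trace, the sum of principal 2x2 minors, and det A):
  p(λ) = det(λ I - M) = λ^3 - 9λ^2 - 27λ + 110.
No integer candidate from the rational root theorem (±divisors of 110) is a root, so the roots are irrational. The cubic discriminant is Δ = 612981 > 0, so there are three distinct real roots. p(-5) = -105 and p(-4) = 10 have opposite signs, so a root lies in (-5, -4); Newton's method refines it to λ ≈ -4.105. p(2) = 28 and p(3) = -25 have opposite signs, so a root lies in (2, 3); Newton's method refines it to λ ≈ 2.5352. p(10) = -60 and p(11) = 55 have opposite signs, so a root lies in (10, 11); Newton's method refines it to λ ≈ 10.5698. Check (Vieta): the three roots sum to 9, matching tr M = 9.
Thus the eigenvalues (to 4 decimals) are -4.105 (modulus 4.105); 2.5352 (modulus 2.5352); 10.5698 (modulus 10.5698). The spectral radius is the largest modulus: r(A) ≈ 10.5698. (Cross-check: r(A) ≤ ||A||_2 ≈ 10.5978; equality holds whenever A is normal, though it can also hold for some non-normal A.)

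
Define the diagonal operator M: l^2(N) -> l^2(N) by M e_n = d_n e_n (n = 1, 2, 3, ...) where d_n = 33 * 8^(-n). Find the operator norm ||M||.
||M|| = 33/8 (attained at n = 1)

For M diagonal, ||M|| = sup_n |d_n|. The sequence d_n = 33 * 8^(-n) is positive and strictly decreasing (ratio 8^(-1) < 1), so the supremum is d_1 = 33/8. Hence ||M|| = 33/8.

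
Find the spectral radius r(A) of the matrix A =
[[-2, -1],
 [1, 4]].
r(A) = (2 + sqrt(32))/2 ≈ 3.8284

The eigenvalues of A are the roots of its characteristic polynomial. With M = A (coefficients from the trace and determinant):
  p(λ) = det(λ I - M) = λ^2 - 2λ - 7.
For λ^2 - 2λ - 7 the discriminant is 32. It is nonnegative but not a perfect square, so the roots are real and irrational: λ = (2 ± sqrt(32))/2 ≈ 3.8284, -1.8284.
Thus the eigenvalues (to 4 decimals) are 3.8284 (modulus 3.8284); -1.8284 (modulus 1.8284). The spectral radius is the largest modulus: r(A) = (2 + sqrt(32))/2 ≈ 3.8284. (Cross-check: r(A) ≤ ||A||_2 ≈ 4.4142; equality holds whenever A is normal, though it can also hold for some non-normal A.)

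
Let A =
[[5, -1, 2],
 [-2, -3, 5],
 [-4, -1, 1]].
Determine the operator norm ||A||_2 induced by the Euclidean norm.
||A||_2 ≈ 7.0248 (= sqrt(largest eigenvalue of A^T A))

||A||_2 = sigma_max(A) = sqrt(lambda_max(A^T A)). Form the symmetric matrix M = A^T A =
[[45, 5, -4],
 [5, 11, -18],
 [-4, -18, 30]].
Its characteristic polynomial (trace, sum of principal 2x2 minors, determinant of M give the coefficients) is
  p(λ) = det(λ I - M) = λ^3 - 86λ^2 + 1810λ - 64.
No integer candidate from the rational root theorem (±divisors of 64) is a root, so the roots are irrational. The cubic discriminant is Δ = 527450992 > 0, so there are three distinct real roots. p(0) = -64 and p(1) = 1661 have opposite signs, so a root lies in (0, 1); Newton's method refines it to λ ≈ 0.0354. p(36) = 296 and p(37) = -175 have opposite signs, so a root lies in (36, 37); Newton's method refines it to λ ≈ 36.6166. p(49) = -211 and p(50) = 436 have opposite signs, so a root lies in (49, 50); Newton's method refines it to λ ≈ 49.348. Check (Vieta): the three roots sum to 86, matching tr M = 86.
So the eigenvalues of A^T A are ≈ 0.0354, 36.6166, 49.348 (all ≥ 0, as they must be for A^T A). The largest is λ_max ≈ 49.348, hence ||A||_2 = sqrt(λ_max) ≈ 7.0248.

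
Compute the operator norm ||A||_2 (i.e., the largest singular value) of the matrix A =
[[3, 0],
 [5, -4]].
||A||_2 = sqrt((50 + sqrt(1924))/2) ≈ 6.8507 (= sqrt(largest eigenvalue of A^T A))

||A||_2 = sigma_max(A) = sqrt(lambda_max(A^T A)). Form the symmetric matrix M = A^T A =
[[34, -20],
 [-20, 16]].
Its characteristic polynomial (trace, determinant of M give the coefficients) is
  p(λ) = det(λ I - M) = λ^2 - 50λ + 144.
For λ^2 - 50λ + 144 the discriminant is 1924. It is nonnegative but not a perfect square, so the roots are real and irrational: λ = (50 ± sqrt(1924))/2 ≈ 46.9317, 3.0683.
So the eigenvalues of A^T A are ≈ 3.0683, 46.9317 (all ≥ 0, as they must be for A^T A). The largest is λ_max = (50 + sqrt(1924))/2 ≈ 46.9317, hence ||A||_2 = sqrt(λ_max) = sqrt((50 + sqrt(1924))/2) ≈ 6.8507.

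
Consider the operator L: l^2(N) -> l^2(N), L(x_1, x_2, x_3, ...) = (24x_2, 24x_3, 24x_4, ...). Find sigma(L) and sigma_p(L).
sigma(L) = closed disk {z in C : |z| ≤ 24}; sigma_p(L) = open disk {z in C : |z| < 24}

Note L = 24·V where V is the unit left shift (V x)_k = x_{k+1}; so sigma(L) = 24·sigma(V) and ||L|| = 24||V||. ||L x||^2 = 576sum_{k≥2} |x_k|^2 ≤ 576||x||^2, with equality on {x : x_1 = 0}, so ||L|| = 24. For any lambda with |lambda| < 24, set r = lambda/24 (|r| < 1); the vector x = (1, r, r^2, ...) is in l^2 and satisfies L x = 24(r, r^2, ...) = lambda x, so lambda is an eigenvalue. On the boundary |lambda| = 24 the geometric series diverges, so no l^2 eigenvector exists, but these lambda lie in the approximate point spectrum. Hence sigma(L) is the closed disk of radius 24 and sigma_p(L) is the open disk.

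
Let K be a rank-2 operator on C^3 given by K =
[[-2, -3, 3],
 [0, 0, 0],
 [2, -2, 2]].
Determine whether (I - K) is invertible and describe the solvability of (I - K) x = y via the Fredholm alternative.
(I - K) is invertible (det(I - K) = -9 ≠ 0), so for every y in C^3 the equation (I - K) x = y has a unique solution.

K has rank 2 and factors as K = U V^T = u1 v1^T + u2 v2^T with u1 = (1, 0, -1), v1 = (-2, 0, 0), u2 = (3, 0, 2), v2 = (0, -1, 1) (multiplying out reproduces the displayed K). The nonzero eigenvalues of U V^T coincide with those of the 2 x 2 matrix G = V^T U = [[v1·u1, v1·u2], [v2·u1, v2·u2]] = [[-2, -6], [-1, 2]], and by the Sylvester determinant identity det(I_3 - U V^T) = det(I_2 - V^T U) = det([[3, 6], [1, -1]]) = (3)(-1) - (6)(1) = -9. (Direct check: I - K =
[[3, 3, -3],
 [0, 1, 0],
 [-2, 2, -1]]
has determinant -9.) The finite-dimensional Fredholm alternative says: either (I - K) is invertible, or ker(I - K) ≠ {0} and then range(I - K) = ker((I - K)^*)^⊥, with dim ker(I - K) = dim ker((I - K)^*). Since det(I - K) ≠ 0, 1 is not an eigenvalue of K and ker(I - K) = {0}, so we are in the first case: for every y there is a unique x = (I - K)^(-1) y. (Explicitly, by the Woodbury identity, (I - U V^T)^(-1) = I + U (I_2 - G)^(-1) V^T.)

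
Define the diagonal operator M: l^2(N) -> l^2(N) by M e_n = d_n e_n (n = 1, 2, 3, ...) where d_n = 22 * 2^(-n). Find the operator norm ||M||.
||M|| = 11 (attained at n = 1)

For M diagonal, ||M|| = sup_n |d_n|. The sequence d_n = 22 * 2^(-n) is positive and strictly decreasing (ratio 2^(-1) < 1), so the supremum is d_1 = 22/2 = 11. Hence ||M|| = 11.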